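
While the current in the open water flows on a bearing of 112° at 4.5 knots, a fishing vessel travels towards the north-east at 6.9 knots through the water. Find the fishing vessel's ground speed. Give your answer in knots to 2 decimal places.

9.60 knots

Taking east as x and north as y: velocity relative to the water = (4.879, 4.879) knots; the water relative to ground = (4.172, -1.686) knots.
Velocity relative to ground = (4.879, 4.879) + (4.172, -1.686) = (9.051, 3.193) knots.
Speed = |(9.051, 3.193)| = 9.598 knots.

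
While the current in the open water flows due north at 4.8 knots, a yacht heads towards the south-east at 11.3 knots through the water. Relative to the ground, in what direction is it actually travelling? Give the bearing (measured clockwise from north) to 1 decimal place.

111.8°

Taking east as x and north as y: velocity relative to the water = (7.990, -7.990) knots; the water relative to ground = (0.000, 4.800) knots.
Velocity relative to ground = (7.990, -7.990) + (0.000, 4.800) = (7.990, -3.190) knots.
Bearing = atan2(7.99, -3.19) = 111.77° clockwise from north.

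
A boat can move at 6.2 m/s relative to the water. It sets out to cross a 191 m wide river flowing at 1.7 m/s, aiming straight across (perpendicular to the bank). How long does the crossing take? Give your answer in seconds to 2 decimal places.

30.81 s

The component of the boat's velocity perpendicular to the bank is 6.2 m/s.
The current is parallel to the bank, so it does not affect the crossing time.
Time = 191 / 6.200 = 30.806 s.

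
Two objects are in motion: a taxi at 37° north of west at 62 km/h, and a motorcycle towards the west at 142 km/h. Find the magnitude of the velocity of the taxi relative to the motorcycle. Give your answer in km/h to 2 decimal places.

99.73 km/h

Taking east as x and north as y: taxi velocity = (-49.515, 37.313) km/h; motorcycle velocity = (-142.000, 0.000) km/h.
Velocity of taxi relative to motorcycle = (-49.515, 37.313) − (-142.000, 0.000) = (92.485, 37.313) km/h.
Magnitude = |(92.485, 37.313)| = 99.728 km/h.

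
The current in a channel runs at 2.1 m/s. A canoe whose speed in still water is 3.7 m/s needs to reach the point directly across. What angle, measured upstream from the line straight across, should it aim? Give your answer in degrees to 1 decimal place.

34.6°

To cancel the current, the upstream component of the canoe's velocity must equal the flow: 3.7 sin θ = 2.1.
sin θ = 2.1 / 3.7 = 0.5676.
θ = arcsin(0.5676) = 34.581°.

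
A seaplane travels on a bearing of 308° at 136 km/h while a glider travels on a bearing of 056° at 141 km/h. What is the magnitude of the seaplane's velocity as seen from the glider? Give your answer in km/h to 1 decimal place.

224.1 km/h

Taking east as x and north as y: seaplane velocity = (-107.169, 83.730) km/h; glider velocity = (116.894, 78.846) km/h.
Velocity of seaplane relative to glider = (-107.169, 83.730) − (116.894, 78.846) = (-224.064, 4.884) km/h.
Magnitude = |(-224.064, 4.884)| = 224.117 km/h.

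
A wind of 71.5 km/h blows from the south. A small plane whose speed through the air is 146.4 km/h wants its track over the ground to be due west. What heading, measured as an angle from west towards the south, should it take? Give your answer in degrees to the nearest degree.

The wind pushes perpendicular to the desired track; the heading must have a component into the wind equal to 71.5 km/h: 146.4 sin θ = 71.5.
sin θ = 0.4884, so θ = 29.235°.

29°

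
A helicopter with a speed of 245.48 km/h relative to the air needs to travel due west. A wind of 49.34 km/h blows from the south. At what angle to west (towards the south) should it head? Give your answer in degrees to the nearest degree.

The wind pushes perpendicular to the desired track; the heading must have a component into the wind equal to 49.34 km/h: 245.48 sin θ = 49.34.
sin θ = 0.2010, so θ = 11.595°.

12°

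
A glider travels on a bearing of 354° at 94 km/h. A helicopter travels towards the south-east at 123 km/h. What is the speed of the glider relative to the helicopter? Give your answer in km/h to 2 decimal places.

204.78 km/h

Taking east as x and north as y: glider velocity = (-9.826, 93.485) km/h; helicopter velocity = (86.974, -86.974) km/h.
Velocity of glider relative to helicopter = (-9.826, 93.485) − (86.974, -86.974) = (-96.800, 180.459) km/h.
Magnitude = |(-96.800, 180.459)| = 204.782 km/h.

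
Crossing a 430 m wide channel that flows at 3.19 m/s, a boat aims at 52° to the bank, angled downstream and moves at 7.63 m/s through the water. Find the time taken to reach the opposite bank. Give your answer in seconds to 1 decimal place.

71.5 s

The component of the boat's velocity perpendicular to the bank is 7.63 × sin 52° = 6.013 m/s.
The flow acts along the bank and has no component across it.
Time = 430 / 6.013 = 71.517 s.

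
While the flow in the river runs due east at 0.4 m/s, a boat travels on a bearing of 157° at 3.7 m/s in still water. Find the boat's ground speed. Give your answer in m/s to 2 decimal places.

3.87 m/s

Taking east as x and north as y: velocity relative to the water = (1.446, -3.406) m/s; the water relative to ground = (0.400, 0.000) m/s.
Velocity relative to ground = (1.446, -3.406) + (0.400, 0.000) = (1.846, -3.406) m/s.
Speed = |(1.846, -3.406)| = 3.874 m/s.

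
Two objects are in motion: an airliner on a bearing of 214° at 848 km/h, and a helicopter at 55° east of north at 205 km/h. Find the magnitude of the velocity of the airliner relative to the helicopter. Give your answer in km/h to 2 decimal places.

Taking east as x and north as y: airliner velocity = (-474.196, -703.024) km/h; helicopter velocity = (167.926, 117.583) km/h.
Velocity of airliner relative to helicopter = (-474.196, -703.024) − (167.926, 117.583) = (-642.122, -820.607) km/h.
Magnitude = |(-642.122, -820.607)| = 1041.977 km/h.

1041.98 km/h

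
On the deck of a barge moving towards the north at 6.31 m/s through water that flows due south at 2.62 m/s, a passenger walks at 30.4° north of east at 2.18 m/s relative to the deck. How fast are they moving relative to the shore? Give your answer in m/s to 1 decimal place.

In east/north components (m/s): passenger relative to barge = (1.880, 1.103); barge relative to water = (0.000, 6.310); water relative to ground = (0.000, -2.620).
Sum = (1.880, 4.793) m/s.
Speed = |(1.880, 4.793)| = 5.149 m/s.

5.1 m/s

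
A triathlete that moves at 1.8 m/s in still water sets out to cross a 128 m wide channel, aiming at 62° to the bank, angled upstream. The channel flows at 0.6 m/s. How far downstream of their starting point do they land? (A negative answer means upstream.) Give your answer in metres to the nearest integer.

Perpendicular speed = 1.589 m/s; crossing time = 128 / 1.589 = 80.538 s.
Net downstream speed = -0.245 m/s.
Drift = -0.245 × 80.538 = -19.736 m (upstream).

-20 m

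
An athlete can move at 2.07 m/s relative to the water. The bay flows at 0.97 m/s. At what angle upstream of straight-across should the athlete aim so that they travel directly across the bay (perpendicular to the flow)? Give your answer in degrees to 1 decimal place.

To cancel the current, the upstream component of the athlete's velocity must equal the flow: 2.07 sin θ = 0.97.
sin θ = 0.97 / 2.07 = 0.4686.
θ = arcsin(0.4686) = 27.943°.

27.9°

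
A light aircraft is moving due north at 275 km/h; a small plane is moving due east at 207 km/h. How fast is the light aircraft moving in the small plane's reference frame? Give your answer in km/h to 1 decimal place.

344.2 km/h

Taking east as x and north as y: light aircraft velocity = (0.000, 275.000) km/h; small plane velocity = (207.000, 0.000) km/h.
Velocity of light aircraft relative to small plane = (0.000, 275.000) − (207.000, 0.000) = (-207.000, 275.000) km/h.
Magnitude = |(-207.000, 275.000)| = 344.201 km/h.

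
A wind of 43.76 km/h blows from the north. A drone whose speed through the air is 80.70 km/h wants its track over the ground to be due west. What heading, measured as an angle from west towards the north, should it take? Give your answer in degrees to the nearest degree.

The wind pushes perpendicular to the desired track; the heading must have a component into the wind equal to 43.76 km/h: 80.70 sin θ = 43.76.
sin θ = 0.5423, so θ = 32.837°.

33°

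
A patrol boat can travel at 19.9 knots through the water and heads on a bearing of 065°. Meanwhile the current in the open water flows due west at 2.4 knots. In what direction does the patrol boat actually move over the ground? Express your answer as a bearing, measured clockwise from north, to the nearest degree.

Taking east as x and north as y: velocity relative to the water = (18.036, 8.410) knots; the water relative to ground = (-2.400, 0.000) knots.
Velocity relative to ground = (18.036, 8.410) + (-2.400, 0.000) = (15.636, 8.410) knots.
Bearing = atan2(15.64, 8.41) = 61.72° clockwise from north.

062°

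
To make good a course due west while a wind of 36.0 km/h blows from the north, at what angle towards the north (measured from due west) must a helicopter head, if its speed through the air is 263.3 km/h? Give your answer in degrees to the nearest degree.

The wind pushes perpendicular to the desired track; the heading must have a component into the wind equal to 36.0 km/h: 263.3 sin θ = 36.0.
sin θ = 0.1367, so θ = 7.858°.

8°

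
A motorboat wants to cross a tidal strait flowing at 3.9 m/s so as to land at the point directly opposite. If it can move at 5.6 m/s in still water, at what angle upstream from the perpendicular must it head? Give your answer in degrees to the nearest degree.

To cancel the current, the upstream component of the motorboat's velocity must equal the flow: 5.6 sin θ = 3.9.
sin θ = 3.9 / 5.6 = 0.6964.
θ = arcsin(0.6964) = 44.141°.

44°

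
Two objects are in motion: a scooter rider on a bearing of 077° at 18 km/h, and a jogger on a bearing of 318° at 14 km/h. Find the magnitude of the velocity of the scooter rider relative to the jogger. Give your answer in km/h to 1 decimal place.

Taking east as x and north as y: scooter rider velocity = (17.539, 4.049) km/h; jogger velocity = (-9.368, 10.404) km/h.
Velocity of scooter rider relative to jogger = (17.539, 4.049) − (-9.368, 10.404) = (26.906, -6.355) km/h.
Magnitude = |(26.906, -6.355)| = 27.647 km/h.

27.6 km/h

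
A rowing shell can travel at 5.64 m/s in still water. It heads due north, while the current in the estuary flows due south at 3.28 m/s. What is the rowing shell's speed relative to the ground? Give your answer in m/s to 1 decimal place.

Taking east as x and north as y: velocity relative to the water = (0.000, 5.640) m/s; the water relative to ground = (0.000, -3.280) m/s.
Velocity relative to ground = (0.000, 5.640) + (0.000, -3.280) = (0.000, 2.360) m/s.
Speed = |(0.000, 2.360)| = 2.360 m/s.

2.4 m/s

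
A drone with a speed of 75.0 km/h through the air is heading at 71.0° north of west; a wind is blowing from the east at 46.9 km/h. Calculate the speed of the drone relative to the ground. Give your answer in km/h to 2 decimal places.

100.57 km/h

Taking east as x and north as y: velocity relative to the air = (-24.418, 70.914) km/h; the air relative to ground = (-46.900, 0.000) km/h.
Velocity relative to ground = (-24.418, 70.914) + (-46.900, 0.000) = (-71.318, 70.914) km/h.
Speed = |(-71.318, 70.914)| = 100.573 km/h.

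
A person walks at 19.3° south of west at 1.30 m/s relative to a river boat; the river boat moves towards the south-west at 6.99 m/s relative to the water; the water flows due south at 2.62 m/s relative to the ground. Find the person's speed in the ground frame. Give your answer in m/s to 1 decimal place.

In east/north components (m/s): person relative to river boat = (-1.227, -0.430); river boat relative to water = (-4.943, -4.943); water relative to ground = (0.000, -2.620).
Sum = (-6.170, -7.992) m/s.
Speed = |(-6.170, -7.992)| = 10.097 m/s.

10.1 m/s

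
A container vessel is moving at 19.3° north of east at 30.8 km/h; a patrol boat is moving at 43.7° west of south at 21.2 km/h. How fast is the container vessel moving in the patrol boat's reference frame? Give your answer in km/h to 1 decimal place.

50.6 km/h

Taking east as x and north as y: container vessel velocity = (29.069, 10.180) km/h; patrol boat velocity = (-14.647, -15.327) km/h.
Velocity of container vessel relative to patrol boat = (29.069, 10.180) − (-14.647, -15.327) = (43.716, 25.507) km/h.
Magnitude = |(43.716, 25.507)| = 50.613 km/h.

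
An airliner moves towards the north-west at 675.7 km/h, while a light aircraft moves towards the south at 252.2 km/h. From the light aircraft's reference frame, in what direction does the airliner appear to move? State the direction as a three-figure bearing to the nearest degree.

Taking east as x and north as y: airliner velocity = (-477.792, 477.792) km/h; light aircraft velocity = (0.000, -252.200) km/h.
Velocity of airliner relative to light aircraft = (-477.792, 477.792) − (0.000, -252.200) = (-477.792, 729.992) km/h.
Bearing = atan2(-477.79, 729.99) = 326.79° clockwise from north.

327°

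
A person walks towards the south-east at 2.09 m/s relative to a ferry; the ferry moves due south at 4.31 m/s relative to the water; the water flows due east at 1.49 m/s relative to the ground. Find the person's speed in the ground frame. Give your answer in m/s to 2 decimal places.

In east/north components (m/s): person relative to ferry = (1.478, -1.478); ferry relative to water = (0.000, -4.310); water relative to ground = (1.490, 0.000).
Sum = (2.968, -5.788) m/s.
Speed = |(2.968, -5.788)| = 6.504 m/s.

6.50 m/s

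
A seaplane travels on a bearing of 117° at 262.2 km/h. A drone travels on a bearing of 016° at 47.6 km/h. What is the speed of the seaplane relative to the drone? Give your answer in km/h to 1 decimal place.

Taking east as x and north as y: seaplane velocity = (233.622, -119.036) km/h; drone velocity = (13.120, 45.756) km/h.
Velocity of seaplane relative to drone = (233.622, -119.036) − (13.120, 45.756) = (220.502, -164.792) km/h.
Magnitude = |(220.502, -164.792)| = 275.277 km/h.

275.3 km/h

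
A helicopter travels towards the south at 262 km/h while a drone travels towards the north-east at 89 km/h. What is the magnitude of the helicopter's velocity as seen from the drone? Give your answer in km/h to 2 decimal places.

330.97 km/h

Taking east as x and north as y: helicopter velocity = (0.000, -262.000) km/h; drone velocity = (62.933, 62.933) km/h.
Velocity of helicopter relative to drone = (0.000, -262.000) − (62.933, 62.933) = (-62.933, -324.933) km/h.
Magnitude = |(-62.933, -324.933)| = 330.971 km/h.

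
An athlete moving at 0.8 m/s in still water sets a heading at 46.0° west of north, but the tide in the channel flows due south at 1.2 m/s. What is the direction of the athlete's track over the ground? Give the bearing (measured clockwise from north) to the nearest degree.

Taking east as x and north as y: velocity relative to the water = (-0.575, 0.556) m/s; the water relative to ground = (0.000, -1.200) m/s.
Velocity relative to ground = (-0.575, 0.556) + (0.000, -1.200) = (-0.575, -0.644) m/s.
Bearing = atan2(-0.58, -0.64) = 221.77° clockwise from north.

222°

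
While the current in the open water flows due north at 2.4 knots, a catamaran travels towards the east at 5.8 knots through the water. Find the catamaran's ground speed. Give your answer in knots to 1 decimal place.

Taking east as x and north as y: velocity relative to the water = (5.800, 0.000) knots; the water relative to ground = (0.000, 2.400) knots.
Velocity relative to ground = (5.800, 0.000) + (0.000, 2.400) = (5.800, 2.400) knots.
Speed = |(5.800, 2.400)| = 6.277 knots.

6.3 knots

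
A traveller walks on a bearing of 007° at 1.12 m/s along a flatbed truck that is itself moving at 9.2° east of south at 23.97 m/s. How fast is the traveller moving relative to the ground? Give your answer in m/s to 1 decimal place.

Taking east as x and north as y: flatbed truck velocity = (3.832, -23.662) m/s; traveller velocity relative to flatbed truck = (0.136, 1.112) m/s.
Velocity relative to ground = (3.832, -23.662) + (0.136, 1.112) = (3.969, -22.550) m/s.
Speed = |(3.969, -22.550)| = 22.897 m/s.

22.9 m/s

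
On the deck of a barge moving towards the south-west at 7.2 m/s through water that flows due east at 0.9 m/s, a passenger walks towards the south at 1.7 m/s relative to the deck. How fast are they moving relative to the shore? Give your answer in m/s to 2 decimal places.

7.98 m/s

In east/north components (m/s): passenger relative to barge = (0.000, -1.700); barge relative to water = (-5.091, -5.091); water relative to ground = (0.900, 0.000).
Sum = (-4.191, -6.791) m/s.
Speed = |(-4.191, -6.791)| = 7.980 m/s.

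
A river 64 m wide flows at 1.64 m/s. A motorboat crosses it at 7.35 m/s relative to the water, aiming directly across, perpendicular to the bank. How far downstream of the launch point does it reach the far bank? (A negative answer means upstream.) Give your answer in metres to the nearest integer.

14 m

Perpendicular speed = 7.350 m/s; crossing time = 64 / 7.350 = 8.707 s.
Net downstream speed = 1.640 m/s.
Drift = 1.640 × 8.707 = 14.280 m (downstream).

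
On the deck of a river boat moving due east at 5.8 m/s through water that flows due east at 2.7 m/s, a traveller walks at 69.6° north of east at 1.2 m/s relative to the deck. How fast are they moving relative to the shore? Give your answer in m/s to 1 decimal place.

In east/north components (m/s): traveller relative to river boat = (0.418, 1.125); river boat relative to water = (5.800, 0.000); water relative to ground = (2.700, 0.000).
Sum = (8.918, 1.125) m/s.
Speed = |(8.918, 1.125)| = 8.989 m/s.

9.0 m/s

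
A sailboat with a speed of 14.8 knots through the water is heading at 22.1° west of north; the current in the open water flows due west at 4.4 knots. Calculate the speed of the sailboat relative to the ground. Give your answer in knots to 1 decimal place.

Taking east as x and north as y: velocity relative to the water = (-5.568, 13.713) knots; the water relative to ground = (-4.400, 0.000) knots.
Velocity relative to ground = (-5.568, 13.713) + (-4.400, 0.000) = (-9.968, 13.713) knots.
Speed = |(-9.968, 13.713)| = 16.953 knots.

17.0 knots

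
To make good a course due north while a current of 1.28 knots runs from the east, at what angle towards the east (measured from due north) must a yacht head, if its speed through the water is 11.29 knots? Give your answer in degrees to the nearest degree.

7°

The current pushes perpendicular to the desired track; the heading must have a component into the current equal to 1.28 knots: 11.29 sin θ = 1.28.
sin θ = 0.1134, so θ = 6.510°.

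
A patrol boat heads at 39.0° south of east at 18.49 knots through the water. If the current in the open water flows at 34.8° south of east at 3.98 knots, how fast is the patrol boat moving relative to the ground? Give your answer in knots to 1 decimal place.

Taking east as x and north as y: velocity relative to the water = (14.369, -11.636) knots; the water relative to ground = (3.268, -2.271) knots.
Velocity relative to ground = (14.369, -11.636) + (3.268, -2.271) = (17.638, -13.908) knots.
Speed = |(17.638, -13.908)| = 22.461 knots.

22.5 knots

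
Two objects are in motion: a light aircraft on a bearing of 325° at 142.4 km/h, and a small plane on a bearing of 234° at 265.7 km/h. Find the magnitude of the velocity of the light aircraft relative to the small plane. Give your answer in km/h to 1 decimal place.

303.6 km/h

Taking east as x and north as y: light aircraft velocity = (-81.677, 116.647) km/h; small plane velocity = (-214.956, -156.175) km/h.
Velocity of light aircraft relative to small plane = (-81.677, 116.647) − (-214.956, -156.175) = (133.279, 272.822) km/h.
Magnitude = |(133.279, 272.822)| = 303.636 km/h.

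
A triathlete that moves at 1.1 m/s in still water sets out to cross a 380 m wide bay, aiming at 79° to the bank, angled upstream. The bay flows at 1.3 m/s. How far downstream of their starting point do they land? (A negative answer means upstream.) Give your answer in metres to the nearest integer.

Perpendicular speed = 1.080 m/s; crossing time = 380 / 1.080 = 351.920 s.
Net downstream speed = 1.090 m/s.
Drift = 1.090 × 351.920 = 383.632 m (downstream).

384 m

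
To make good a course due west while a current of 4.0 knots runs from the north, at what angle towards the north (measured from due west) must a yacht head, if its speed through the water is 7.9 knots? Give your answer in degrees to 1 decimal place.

30.4°

The current pushes perpendicular to the desired track; the heading must have a component into the current equal to 4.0 knots: 7.9 sin θ = 4.0.
sin θ = 0.5063, so θ = 30.420°.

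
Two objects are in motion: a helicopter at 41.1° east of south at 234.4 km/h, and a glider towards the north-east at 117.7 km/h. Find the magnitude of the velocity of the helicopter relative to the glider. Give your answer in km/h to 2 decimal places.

Taking east as x and north as y: helicopter velocity = (154.089, -176.635) km/h; glider velocity = (83.226, 83.226) km/h.
Velocity of helicopter relative to glider = (154.089, -176.635) − (83.226, 83.226) = (70.862, -259.862) km/h.
Magnitude = |(70.862, -259.862)| = 269.350 km/h.

269.35 km/h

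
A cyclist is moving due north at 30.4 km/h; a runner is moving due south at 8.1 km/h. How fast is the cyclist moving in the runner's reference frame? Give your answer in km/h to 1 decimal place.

Taking east as x and north as y: cyclist velocity = (0.000, 30.400) km/h; runner velocity = (0.000, -8.100) km/h.
Velocity of cyclist relative to runner = (0.000, 30.400) − (0.000, -8.100) = (0.000, 38.500) km/h.
Magnitude = |(0.000, 38.500)| = 38.500 km/h.

38.5 km/h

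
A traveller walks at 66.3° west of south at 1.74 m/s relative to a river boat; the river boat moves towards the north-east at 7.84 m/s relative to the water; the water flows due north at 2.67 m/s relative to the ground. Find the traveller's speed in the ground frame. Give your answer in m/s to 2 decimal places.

8.49 m/s

In east/north components (m/s): traveller relative to river boat = (-1.593, -0.699); river boat relative to water = (5.544, 5.544); water relative to ground = (0.000, 2.670).
Sum = (3.950, 7.514) m/s.
Speed = |(3.950, 7.514)| = 8.489 m/s.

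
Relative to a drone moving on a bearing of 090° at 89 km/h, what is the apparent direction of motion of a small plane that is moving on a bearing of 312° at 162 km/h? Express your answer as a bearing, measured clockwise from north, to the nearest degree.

Taking east as x and north as y: small plane velocity = (-120.389, 108.399) km/h; drone velocity = (89.000, 0.000) km/h.
Velocity of small plane relative to drone = (-120.389, 108.399) − (89.000, 0.000) = (-209.389, 108.399) km/h.
Bearing = atan2(-209.39, 108.40) = 297.37° clockwise from north.

297°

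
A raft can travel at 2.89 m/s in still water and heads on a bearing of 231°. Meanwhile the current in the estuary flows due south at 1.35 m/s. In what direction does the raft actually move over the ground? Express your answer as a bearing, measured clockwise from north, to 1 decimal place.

215.3°

Taking east as x and north as y: velocity relative to the water = (-2.246, -1.819) m/s; the water relative to ground = (0.000, -1.350) m/s.
Velocity relative to ground = (-2.246, -1.819) + (0.000, -1.350) = (-2.246, -3.169) m/s.
Bearing = atan2(-2.25, -3.17) = 215.33° clockwise from north.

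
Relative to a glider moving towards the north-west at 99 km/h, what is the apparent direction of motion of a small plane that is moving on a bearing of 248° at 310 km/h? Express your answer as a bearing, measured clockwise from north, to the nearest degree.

Taking east as x and north as y: small plane velocity = (-287.427, -116.128) km/h; glider velocity = (-70.004, 70.004) km/h.
Velocity of small plane relative to glider = (-287.427, -116.128) − (-70.004, 70.004) = (-217.423, -186.132) km/h.
Bearing = atan2(-217.42, -186.13) = 229.43° clockwise from north.

229°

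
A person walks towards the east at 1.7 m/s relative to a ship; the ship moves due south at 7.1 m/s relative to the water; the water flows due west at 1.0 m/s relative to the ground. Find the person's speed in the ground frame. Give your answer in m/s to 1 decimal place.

7.1 m/s

In east/north components (m/s): person relative to ship = (1.700, 0.000); ship relative to water = (0.000, -7.100); water relative to ground = (-1.000, 0.000).
Sum = (0.700, -7.100) m/s.
Speed = |(0.700, -7.100)| = 7.134 m/s.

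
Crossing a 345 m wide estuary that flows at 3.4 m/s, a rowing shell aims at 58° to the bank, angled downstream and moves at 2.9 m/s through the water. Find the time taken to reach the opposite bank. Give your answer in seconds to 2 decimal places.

140.28 s

The component of the rowing shell's velocity perpendicular to the bank is 2.9 × sin 58° = 2.459 m/s.
The current is parallel to the bank, so it does not affect the crossing time.
Time = 345 / 2.459 = 140.282 s.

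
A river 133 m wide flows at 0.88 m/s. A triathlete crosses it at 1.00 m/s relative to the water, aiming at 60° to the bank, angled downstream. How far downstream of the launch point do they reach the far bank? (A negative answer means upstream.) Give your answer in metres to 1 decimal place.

Perpendicular speed = 0.866 m/s; crossing time = 133 / 0.866 = 153.575 s.
Net downstream speed = 1.380 m/s.
Drift = 1.380 × 153.575 = 211.934 m (downstream).

211.9 m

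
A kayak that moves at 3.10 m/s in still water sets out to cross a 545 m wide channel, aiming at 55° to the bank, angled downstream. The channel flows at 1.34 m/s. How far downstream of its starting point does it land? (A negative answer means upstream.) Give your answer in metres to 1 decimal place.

Perpendicular speed = 2.539 m/s; crossing time = 545 / 2.539 = 214.620 s.
Net downstream speed = 3.118 m/s.
Drift = 3.118 × 214.620 = 669.204 m (downstream).

669.2 m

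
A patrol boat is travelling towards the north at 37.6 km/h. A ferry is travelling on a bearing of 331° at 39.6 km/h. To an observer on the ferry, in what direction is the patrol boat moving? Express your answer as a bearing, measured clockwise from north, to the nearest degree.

081°

Taking east as x and north as y: patrol boat velocity = (0.000, 37.600) km/h; ferry velocity = (-19.198, 34.635) km/h.
Velocity of patrol boat relative to ferry = (0.000, 37.600) − (-19.198, 34.635) = (19.198, 2.965) km/h.
Bearing = atan2(19.20, 2.97) = 81.22° clockwise from north.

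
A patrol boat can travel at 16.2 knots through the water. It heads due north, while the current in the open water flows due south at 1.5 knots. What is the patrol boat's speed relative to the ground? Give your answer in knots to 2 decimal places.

14.70 knots

Taking east as x and north as y: velocity relative to the water = (0.000, 16.200) knots; the water relative to ground = (0.000, -1.500) knots.
Velocity relative to ground = (0.000, 16.200) + (0.000, -1.500) = (0.000, 14.700) knots.
Speed = |(0.000, 14.700)| = 14.700 knots.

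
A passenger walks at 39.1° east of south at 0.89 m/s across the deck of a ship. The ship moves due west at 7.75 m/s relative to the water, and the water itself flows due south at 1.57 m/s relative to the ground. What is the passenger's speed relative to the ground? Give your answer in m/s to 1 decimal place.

7.5 m/s

In east/north components (m/s): passenger relative to ship = (0.561, -0.691); ship relative to water = (-7.750, 0.000); water relative to ground = (0.000, -1.570).
Sum = (-7.189, -2.261) m/s.
Speed = |(-7.189, -2.261)| = 7.536 m/s.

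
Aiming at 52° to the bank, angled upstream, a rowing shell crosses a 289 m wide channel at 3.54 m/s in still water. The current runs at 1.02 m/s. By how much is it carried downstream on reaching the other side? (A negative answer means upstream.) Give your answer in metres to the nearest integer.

-120 m

Perpendicular speed = 2.790 m/s; crossing time = 289 / 2.790 = 103.601 s.
Net downstream speed = -1.159 m/s.
Drift = -1.159 × 103.601 = -120.119 m (upstream).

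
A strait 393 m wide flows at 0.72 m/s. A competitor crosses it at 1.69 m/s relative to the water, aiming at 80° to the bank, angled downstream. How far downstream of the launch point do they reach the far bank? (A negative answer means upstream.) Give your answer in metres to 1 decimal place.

Perpendicular speed = 1.664 m/s; crossing time = 393 / 1.664 = 236.132 s.
Net downstream speed = 1.013 m/s.
Drift = 1.013 × 236.132 = 239.311 m (downstream).

239.3 m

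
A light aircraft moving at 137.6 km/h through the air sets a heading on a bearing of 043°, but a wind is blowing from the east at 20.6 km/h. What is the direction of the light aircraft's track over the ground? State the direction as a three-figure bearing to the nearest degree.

036°

Taking east as x and north as y: velocity relative to the air = (93.843, 100.634) km/h; the air relative to ground = (-20.600, 0.000) km/h.
Velocity relative to ground = (93.843, 100.634) + (-20.600, 0.000) = (73.243, 100.634) km/h.
Bearing = atan2(73.24, 100.63) = 36.05° clockwise from north.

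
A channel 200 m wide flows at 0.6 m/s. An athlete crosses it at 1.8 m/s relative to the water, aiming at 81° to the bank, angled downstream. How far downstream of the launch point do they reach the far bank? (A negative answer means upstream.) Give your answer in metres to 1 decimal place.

Perpendicular speed = 1.778 m/s; crossing time = 200 / 1.778 = 112.496 s.
Net downstream speed = 0.882 m/s.
Drift = 0.882 × 112.496 = 99.175 m (downstream).

99.2 m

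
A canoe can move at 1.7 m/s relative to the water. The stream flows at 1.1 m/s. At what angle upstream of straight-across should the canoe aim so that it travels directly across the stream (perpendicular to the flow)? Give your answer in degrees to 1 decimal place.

To cancel the current, the upstream component of the canoe's velocity must equal the flow: 1.7 sin θ = 1.1.
sin θ = 1.1 / 1.7 = 0.6471.
θ = arcsin(0.6471) = 40.320°.

40.3°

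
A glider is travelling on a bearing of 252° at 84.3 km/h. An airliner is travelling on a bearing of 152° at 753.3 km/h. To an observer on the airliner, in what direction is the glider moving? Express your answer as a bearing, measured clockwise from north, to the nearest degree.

326°

Taking east as x and north as y: glider velocity = (-80.174, -26.050) km/h; airliner velocity = (353.653, -665.124) km/h.
Velocity of glider relative to airliner = (-80.174, -26.050) − (353.653, -665.124) = (-433.827, 639.074) km/h.
Bearing = atan2(-433.83, 639.07) = 325.83° clockwise from north.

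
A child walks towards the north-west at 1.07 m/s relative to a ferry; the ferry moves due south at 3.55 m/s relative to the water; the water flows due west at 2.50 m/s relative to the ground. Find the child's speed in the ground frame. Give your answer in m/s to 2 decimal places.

4.29 m/s

In east/north components (m/s): child relative to ferry = (-0.757, 0.757); ferry relative to water = (0.000, -3.550); water relative to ground = (-2.500, 0.000).
Sum = (-3.257, -2.793) m/s.
Speed = |(-3.257, -2.793)| = 4.291 m/s.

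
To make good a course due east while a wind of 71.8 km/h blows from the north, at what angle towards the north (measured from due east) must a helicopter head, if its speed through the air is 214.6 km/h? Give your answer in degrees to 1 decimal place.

The wind pushes perpendicular to the desired track; the heading must have a component into the wind equal to 71.8 km/h: 214.6 sin θ = 71.8.
sin θ = 0.3346, so θ = 19.547°.

19.5°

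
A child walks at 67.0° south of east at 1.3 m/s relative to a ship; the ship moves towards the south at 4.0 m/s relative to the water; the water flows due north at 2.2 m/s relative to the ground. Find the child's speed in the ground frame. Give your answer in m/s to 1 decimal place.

3.0 m/s

In east/north components (m/s): child relative to ship = (0.508, -1.197); ship relative to water = (0.000, -4.000); water relative to ground = (0.000, 2.200).
Sum = (0.508, -2.997) m/s.
Speed = |(0.508, -2.997)| = 3.039 m/s.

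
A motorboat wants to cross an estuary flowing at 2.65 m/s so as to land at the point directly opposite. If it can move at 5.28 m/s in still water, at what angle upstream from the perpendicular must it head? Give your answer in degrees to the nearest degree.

30°

To cancel the current, the upstream component of the motorboat's velocity must equal the flow: 5.28 sin θ = 2.65.
sin θ = 2.65 / 5.28 = 0.5019.
θ = arcsin(0.5019) = 30.125°.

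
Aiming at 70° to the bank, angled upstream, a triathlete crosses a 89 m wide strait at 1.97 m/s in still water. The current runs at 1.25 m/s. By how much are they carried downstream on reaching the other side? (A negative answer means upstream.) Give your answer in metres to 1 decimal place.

Perpendicular speed = 1.851 m/s; crossing time = 89 / 1.851 = 48.077 s.
Net downstream speed = 0.576 m/s.
Drift = 0.576 × 48.077 = 27.703 m (downstream).

27.7 m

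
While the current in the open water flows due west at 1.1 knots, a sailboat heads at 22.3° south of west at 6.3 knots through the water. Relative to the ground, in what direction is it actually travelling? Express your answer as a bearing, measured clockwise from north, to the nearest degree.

Taking east as x and north as y: velocity relative to the water = (-5.829, -2.391) knots; the water relative to ground = (-1.100, 0.000) knots.
Velocity relative to ground = (-5.829, -2.391) + (-1.100, 0.000) = (-6.929, -2.391) knots.
Bearing = atan2(-6.93, -2.39) = 250.96° clockwise from north.

251°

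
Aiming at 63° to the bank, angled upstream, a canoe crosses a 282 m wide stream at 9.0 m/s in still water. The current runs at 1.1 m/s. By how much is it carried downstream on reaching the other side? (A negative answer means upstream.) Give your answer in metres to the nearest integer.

Perpendicular speed = 8.019 m/s; crossing time = 282 / 8.019 = 35.166 s.
Net downstream speed = -2.986 m/s.
Drift = -2.986 × 35.166 = -105.003 m (upstream).

-105 m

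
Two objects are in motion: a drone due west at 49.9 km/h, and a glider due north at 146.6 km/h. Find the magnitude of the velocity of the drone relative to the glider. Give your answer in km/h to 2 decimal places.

154.86 km/h

Taking east as x and north as y: drone velocity = (-49.900, 0.000) km/h; glider velocity = (0.000, 146.600) km/h.
Velocity of drone relative to glider = (-49.900, 0.000) − (0.000, 146.600) = (-49.900, -146.600) km/h.
Magnitude = |(-49.900, -146.600)| = 154.860 km/h.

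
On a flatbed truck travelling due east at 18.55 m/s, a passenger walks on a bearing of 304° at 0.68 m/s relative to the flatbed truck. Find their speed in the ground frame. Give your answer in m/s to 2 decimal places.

Taking east as x and north as y: flatbed truck velocity = (18.550, 0.000) m/s; passenger velocity relative to flatbed truck = (-0.564, 0.380) m/s.
Velocity relative to ground = (18.550, 0.000) + (-0.564, 0.380) = (17.986, 0.380) m/s.
Speed = |(17.986, 0.380)| = 17.990 m/s.

17.99 m/s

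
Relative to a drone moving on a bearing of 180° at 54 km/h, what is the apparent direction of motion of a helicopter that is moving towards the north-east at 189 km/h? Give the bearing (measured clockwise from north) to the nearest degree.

035°

Taking east as x and north as y: helicopter velocity = (133.643, 133.643) km/h; drone velocity = (0.000, -54.000) km/h.
Velocity of helicopter relative to drone = (133.643, 133.643) − (0.000, -54.000) = (133.643, 187.643) km/h.
Bearing = atan2(133.64, 187.64) = 35.46° clockwise from north.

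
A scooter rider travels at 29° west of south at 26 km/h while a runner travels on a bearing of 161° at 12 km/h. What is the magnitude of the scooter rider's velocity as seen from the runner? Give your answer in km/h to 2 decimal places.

Taking east as x and north as y: scooter rider velocity = (-12.605, -22.740) km/h; runner velocity = (3.907, -11.346) km/h.
Velocity of scooter rider relative to runner = (-12.605, -22.740) − (3.907, -11.346) = (-16.512, -11.394) km/h.
Magnitude = |(-16.512, -11.394)| = 20.061 km/h.

20.06 km/h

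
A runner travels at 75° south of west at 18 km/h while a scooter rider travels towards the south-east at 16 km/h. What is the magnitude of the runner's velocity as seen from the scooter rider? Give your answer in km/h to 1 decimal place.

Taking east as x and north as y: runner velocity = (-4.659, -17.387) km/h; scooter rider velocity = (11.314, -11.314) km/h.
Velocity of runner relative to scooter rider = (-4.659, -17.387) − (11.314, -11.314) = (-15.972, -6.073) km/h.
Magnitude = |(-15.972, -6.073)| = 17.088 km/h.

17.1 km/h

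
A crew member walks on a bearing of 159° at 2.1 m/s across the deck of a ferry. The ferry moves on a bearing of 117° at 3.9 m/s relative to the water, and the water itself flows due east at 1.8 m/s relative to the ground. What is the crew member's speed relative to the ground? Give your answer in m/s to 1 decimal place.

7.1 m/s

In east/north components (m/s): crew member relative to ferry = (0.753, -1.961); ferry relative to water = (3.475, -1.771); water relative to ground = (1.800, 0.000).
Sum = (6.027, -3.731) m/s.
Speed = |(6.027, -3.731)| = 7.089 m/s.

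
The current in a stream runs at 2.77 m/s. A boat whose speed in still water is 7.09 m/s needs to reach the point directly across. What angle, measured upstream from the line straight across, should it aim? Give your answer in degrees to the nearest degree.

To cancel the current, the upstream component of the boat's velocity must equal the flow: 7.09 sin θ = 2.77.
sin θ = 2.77 / 7.09 = 0.3907.
θ = arcsin(0.3907) = 22.998°.

23°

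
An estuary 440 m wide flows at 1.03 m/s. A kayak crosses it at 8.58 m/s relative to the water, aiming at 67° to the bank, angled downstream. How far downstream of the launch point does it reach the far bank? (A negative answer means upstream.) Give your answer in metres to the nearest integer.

244 m

Perpendicular speed = 7.898 m/s; crossing time = 440 / 7.898 = 55.711 s.
Net downstream speed = 4.382 m/s.
Drift = 4.382 × 55.711 = 244.151 m (downstream).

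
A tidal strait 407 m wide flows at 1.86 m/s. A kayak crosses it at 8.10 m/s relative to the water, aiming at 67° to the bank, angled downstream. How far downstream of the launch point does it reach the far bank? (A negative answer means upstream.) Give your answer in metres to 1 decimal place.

274.3 m

Perpendicular speed = 7.456 m/s; crossing time = 407 / 7.456 = 54.586 s.
Net downstream speed = 5.025 m/s.
Drift = 5.025 × 54.586 = 274.292 m (downstream).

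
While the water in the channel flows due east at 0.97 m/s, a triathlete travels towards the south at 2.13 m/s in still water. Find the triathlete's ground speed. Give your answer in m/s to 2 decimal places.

2.34 m/s

Taking east as x and north as y: velocity relative to the water = (0.000, -2.130) m/s; the water relative to ground = (0.970, 0.000) m/s.
Velocity relative to ground = (0.000, -2.130) + (0.970, 0.000) = (0.970, -2.130) m/s.
Speed = |(0.970, -2.130)| = 2.340 m/s.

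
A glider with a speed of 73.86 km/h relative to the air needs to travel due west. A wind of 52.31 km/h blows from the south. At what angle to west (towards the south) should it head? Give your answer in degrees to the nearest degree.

45°

The wind pushes perpendicular to the desired track; the heading must have a component into the wind equal to 52.31 km/h: 73.86 sin θ = 52.31.
sin θ = 0.7082, so θ = 45.091°.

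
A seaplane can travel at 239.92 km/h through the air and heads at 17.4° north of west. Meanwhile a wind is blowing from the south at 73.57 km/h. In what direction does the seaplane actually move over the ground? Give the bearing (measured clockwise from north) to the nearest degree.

302°

Taking east as x and north as y: velocity relative to the air = (-228.941, 71.746) km/h; the air relative to ground = (0.000, 73.570) km/h.
Velocity relative to ground = (-228.941, 71.746) + (0.000, 73.570) = (-228.941, 145.316) km/h.
Bearing = atan2(-228.94, 145.32) = 302.40° clockwise from north.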